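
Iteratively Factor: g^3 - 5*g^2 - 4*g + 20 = (g - 5)*(g^2 - 4) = (g - 5)*(g - 2)*(g + 2)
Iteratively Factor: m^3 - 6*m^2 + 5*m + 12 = (m + 1)*(m^2 - 7*m + 12) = (m - 4)*(m + 1)*(m - 3)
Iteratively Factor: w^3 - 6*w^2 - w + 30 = (w - 5)*(w^2 - w - 6) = (w - 5)*(w + 2)*(w - 3)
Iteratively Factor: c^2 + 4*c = (c)*(c + 4)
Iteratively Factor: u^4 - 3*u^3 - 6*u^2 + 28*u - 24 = (u - 2)*(u^3 - u^2 - 8*u + 12) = (u - 2)^2*(u^2 + u - 6) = (u - 2)^2*(u + 3)*(u - 2)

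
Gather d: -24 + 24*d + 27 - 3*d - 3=21*d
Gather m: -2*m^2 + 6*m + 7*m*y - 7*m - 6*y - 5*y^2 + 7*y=-2*m^2 + m*(7*y - 1) - 5*y^2 + y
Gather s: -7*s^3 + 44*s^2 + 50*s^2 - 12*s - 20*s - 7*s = -7*s^3 + 94*s^2 - 39*s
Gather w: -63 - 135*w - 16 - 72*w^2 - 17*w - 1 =-72*w^2 - 152*w - 80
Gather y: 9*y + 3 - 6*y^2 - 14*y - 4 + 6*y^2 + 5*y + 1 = 0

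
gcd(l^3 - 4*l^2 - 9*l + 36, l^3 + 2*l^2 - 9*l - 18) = l^2 - 9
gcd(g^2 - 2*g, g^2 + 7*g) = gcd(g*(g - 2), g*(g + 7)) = g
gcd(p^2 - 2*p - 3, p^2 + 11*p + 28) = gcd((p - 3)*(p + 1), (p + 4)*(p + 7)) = 1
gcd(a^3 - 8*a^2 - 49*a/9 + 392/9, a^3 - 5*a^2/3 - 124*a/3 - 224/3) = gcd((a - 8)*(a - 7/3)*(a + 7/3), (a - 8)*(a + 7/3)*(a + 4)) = a^2 - 17*a/3 - 56/3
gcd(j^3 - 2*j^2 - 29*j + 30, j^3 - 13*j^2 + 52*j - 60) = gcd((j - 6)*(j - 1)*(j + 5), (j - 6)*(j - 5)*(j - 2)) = j - 6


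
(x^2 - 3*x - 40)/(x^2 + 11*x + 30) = (x - 8)/(x + 6)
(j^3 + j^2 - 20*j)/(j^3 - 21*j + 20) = j/(j - 1)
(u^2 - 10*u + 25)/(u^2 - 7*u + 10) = (u - 5)/(u - 2)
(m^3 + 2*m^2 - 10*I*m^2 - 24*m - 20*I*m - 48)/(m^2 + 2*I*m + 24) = (m^2 + m*(2 - 6*I) - 12*I)/(m + 6*I)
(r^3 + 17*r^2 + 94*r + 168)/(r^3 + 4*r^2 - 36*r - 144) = (r + 7)/(r - 6)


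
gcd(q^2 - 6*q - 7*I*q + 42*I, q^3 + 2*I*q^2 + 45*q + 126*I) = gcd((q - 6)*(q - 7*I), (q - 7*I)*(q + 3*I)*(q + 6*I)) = q - 7*I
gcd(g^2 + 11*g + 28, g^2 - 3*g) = 1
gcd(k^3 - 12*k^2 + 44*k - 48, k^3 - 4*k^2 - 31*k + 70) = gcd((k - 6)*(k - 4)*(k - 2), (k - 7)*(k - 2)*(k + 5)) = k - 2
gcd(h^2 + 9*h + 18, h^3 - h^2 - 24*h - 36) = h + 3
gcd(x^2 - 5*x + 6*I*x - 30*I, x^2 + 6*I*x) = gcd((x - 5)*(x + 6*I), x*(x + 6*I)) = x + 6*I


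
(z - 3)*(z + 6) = z^2 + 3*z - 18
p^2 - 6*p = p*(p - 6)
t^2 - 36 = (t - 6)*(t + 6)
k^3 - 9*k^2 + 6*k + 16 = (k - 8)*(k - 2)*(k + 1)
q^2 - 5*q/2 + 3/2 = (q - 3/2)*(q - 1)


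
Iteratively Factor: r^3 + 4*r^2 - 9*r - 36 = (r + 3)*(r^2 + r - 12) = (r - 3)*(r + 3)*(r + 4)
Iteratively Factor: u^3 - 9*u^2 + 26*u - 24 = (u - 4)*(u^2 - 5*u + 6) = (u - 4)*(u - 3)*(u - 2)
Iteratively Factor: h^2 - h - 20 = (h - 5)*(h + 4)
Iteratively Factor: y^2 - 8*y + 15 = (y - 3)*(y - 5)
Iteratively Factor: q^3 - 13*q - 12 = (q - 4)*(q^2 + 4*q + 3) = (q - 4)*(q + 3)*(q + 1)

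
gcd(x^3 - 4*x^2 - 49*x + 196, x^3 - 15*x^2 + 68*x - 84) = x - 7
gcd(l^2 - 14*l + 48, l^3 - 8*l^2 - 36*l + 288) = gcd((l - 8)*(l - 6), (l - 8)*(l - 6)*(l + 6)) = l^2 - 14*l + 48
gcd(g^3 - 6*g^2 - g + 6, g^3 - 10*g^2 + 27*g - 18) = g^2 - 7*g + 6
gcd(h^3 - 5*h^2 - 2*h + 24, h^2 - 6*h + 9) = h - 3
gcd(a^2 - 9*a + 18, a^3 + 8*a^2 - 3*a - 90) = a - 3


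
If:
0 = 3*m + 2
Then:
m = -2/3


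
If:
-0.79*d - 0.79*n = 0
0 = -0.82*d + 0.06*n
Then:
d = 0.00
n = 0.00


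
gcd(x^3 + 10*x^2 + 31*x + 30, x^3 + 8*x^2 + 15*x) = x^2 + 8*x + 15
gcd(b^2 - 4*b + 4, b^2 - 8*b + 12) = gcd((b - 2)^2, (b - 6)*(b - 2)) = b - 2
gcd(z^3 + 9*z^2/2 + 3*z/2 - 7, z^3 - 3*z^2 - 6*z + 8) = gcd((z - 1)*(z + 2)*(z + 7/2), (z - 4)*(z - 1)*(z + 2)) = z^2 + z - 2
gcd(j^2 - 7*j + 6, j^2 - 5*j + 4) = j - 1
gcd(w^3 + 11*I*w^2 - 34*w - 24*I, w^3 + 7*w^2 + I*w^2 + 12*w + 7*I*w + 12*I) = w + I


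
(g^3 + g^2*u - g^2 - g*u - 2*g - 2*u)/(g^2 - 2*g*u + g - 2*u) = (-g^2 - g*u + 2*g + 2*u)/(-g + 2*u)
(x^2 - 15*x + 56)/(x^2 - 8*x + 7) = (x - 8)/(x - 1)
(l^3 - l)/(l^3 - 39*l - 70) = (l^3 - l)/(l^3 - 39*l - 70)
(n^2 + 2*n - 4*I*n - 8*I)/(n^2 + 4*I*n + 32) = (n + 2)/(n + 8*I)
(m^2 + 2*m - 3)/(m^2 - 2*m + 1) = (m + 3)/(m - 1)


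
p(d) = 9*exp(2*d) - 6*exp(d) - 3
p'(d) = 18*exp(2*d) - 6*exp(d)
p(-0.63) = -3.64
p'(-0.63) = 1.91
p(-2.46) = -3.45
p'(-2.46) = -0.38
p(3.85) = 19590.17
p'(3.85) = 39468.31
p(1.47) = 141.15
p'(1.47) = 314.39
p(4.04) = 28719.14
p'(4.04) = 57785.24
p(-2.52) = -3.42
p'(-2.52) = -0.37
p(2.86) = 2636.38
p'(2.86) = 5383.52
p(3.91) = 22106.75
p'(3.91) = 44518.90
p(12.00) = 238401122636.84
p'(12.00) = 476803221808.43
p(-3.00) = -3.28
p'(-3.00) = -0.25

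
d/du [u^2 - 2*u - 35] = 2*u - 2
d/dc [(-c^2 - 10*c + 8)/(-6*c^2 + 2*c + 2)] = (-31*c^2 + 46*c - 18)/(2*(9*c^4 - 6*c^3 - 5*c^2 + 2*c + 1))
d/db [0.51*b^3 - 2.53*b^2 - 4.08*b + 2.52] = 1.53*b^2 - 5.06*b - 4.08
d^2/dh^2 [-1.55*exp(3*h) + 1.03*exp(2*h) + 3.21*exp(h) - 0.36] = (-13.95*exp(2*h) + 4.12*exp(h) + 3.21)*exp(h)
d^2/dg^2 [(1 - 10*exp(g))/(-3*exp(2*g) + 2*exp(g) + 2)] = (90*exp(4*g) + 24*exp(3*g) + 378*exp(2*g) - 68*exp(g) + 44)*exp(g)/(27*exp(6*g) - 54*exp(5*g) - 18*exp(4*g) + 64*exp(3*g) + 12*exp(2*g) - 24*exp(g) - 8)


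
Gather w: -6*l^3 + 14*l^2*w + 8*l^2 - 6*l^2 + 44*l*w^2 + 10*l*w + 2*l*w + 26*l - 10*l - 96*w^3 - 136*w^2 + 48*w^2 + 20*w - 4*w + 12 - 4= -6*l^3 + 2*l^2 + 16*l - 96*w^3 + w^2*(44*l - 88) + w*(14*l^2 + 12*l + 16) + 8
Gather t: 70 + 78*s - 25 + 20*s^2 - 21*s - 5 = 20*s^2 + 57*s + 40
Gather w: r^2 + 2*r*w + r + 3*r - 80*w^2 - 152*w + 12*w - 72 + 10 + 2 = r^2 + 4*r - 80*w^2 + w*(2*r - 140) - 60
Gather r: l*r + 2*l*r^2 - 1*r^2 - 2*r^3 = l*r - 2*r^3 + r^2*(2*l - 1)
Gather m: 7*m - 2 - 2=7*m - 4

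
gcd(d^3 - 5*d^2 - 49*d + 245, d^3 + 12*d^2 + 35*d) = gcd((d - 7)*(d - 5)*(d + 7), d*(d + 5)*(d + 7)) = d + 7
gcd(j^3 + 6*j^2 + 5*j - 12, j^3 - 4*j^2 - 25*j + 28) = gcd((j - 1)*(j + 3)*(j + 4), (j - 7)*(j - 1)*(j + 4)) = j^2 + 3*j - 4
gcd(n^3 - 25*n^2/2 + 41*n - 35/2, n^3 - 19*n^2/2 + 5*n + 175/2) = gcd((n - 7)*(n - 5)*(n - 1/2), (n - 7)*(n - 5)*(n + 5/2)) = n^2 - 12*n + 35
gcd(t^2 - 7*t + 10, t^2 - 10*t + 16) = t - 2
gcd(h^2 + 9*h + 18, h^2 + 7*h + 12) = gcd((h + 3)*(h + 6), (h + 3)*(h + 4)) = h + 3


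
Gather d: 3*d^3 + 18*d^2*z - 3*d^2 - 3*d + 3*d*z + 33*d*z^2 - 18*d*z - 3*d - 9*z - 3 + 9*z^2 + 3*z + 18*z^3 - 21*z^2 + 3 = 3*d^3 + d^2*(18*z - 3) + d*(33*z^2 - 15*z - 6) + 18*z^3 - 12*z^2 - 6*z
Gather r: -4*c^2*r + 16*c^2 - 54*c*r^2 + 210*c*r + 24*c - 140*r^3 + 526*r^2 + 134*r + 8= 16*c^2 + 24*c - 140*r^3 + r^2*(526 - 54*c) + r*(-4*c^2 + 210*c + 134) + 8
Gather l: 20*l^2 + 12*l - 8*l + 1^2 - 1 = 20*l^2 + 4*l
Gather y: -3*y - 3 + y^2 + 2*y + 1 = y^2 - y - 2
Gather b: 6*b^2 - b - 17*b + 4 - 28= 6*b^2 - 18*b - 24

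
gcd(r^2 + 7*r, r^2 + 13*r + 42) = r + 7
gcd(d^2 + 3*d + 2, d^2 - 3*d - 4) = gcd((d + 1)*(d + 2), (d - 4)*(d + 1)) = d + 1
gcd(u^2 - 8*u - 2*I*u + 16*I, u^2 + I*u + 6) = u - 2*I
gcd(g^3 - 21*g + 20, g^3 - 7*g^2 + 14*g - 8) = g^2 - 5*g + 4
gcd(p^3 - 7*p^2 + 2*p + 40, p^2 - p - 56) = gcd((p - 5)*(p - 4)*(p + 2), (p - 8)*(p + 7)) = 1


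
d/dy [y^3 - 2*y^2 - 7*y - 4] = 3*y^2 - 4*y - 7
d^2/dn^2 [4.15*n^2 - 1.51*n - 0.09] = 8.30000000000000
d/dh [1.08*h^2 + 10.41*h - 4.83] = 2.16*h + 10.41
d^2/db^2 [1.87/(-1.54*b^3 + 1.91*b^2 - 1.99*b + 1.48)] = ((17.2788*b - 7.1434)*(1.54*b^3 - 1.91*b^2 + 1.99*b - 1.48) - 1.87*(4.62*b^2 - 3.82*b + 1.99)*(9.24*b^2 - 7.64*b + 3.98))/(1.54*b^3 - 1.91*b^2 + 1.99*b - 1.48)^3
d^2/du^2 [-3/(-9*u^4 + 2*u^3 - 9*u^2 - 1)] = 18*(12*u^2*(6*u^2 - u + 3)^2 + (-18*u^2 + 2*u - 3)*(9*u^4 - 2*u^3 + 9*u^2 + 1))/(9*u^4 - 2*u^3 + 9*u^2 + 1)^3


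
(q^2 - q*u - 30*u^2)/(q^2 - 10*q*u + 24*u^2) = (q + 5*u)/(q - 4*u)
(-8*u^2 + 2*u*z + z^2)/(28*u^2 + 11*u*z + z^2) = (-2*u + z)/(7*u + z)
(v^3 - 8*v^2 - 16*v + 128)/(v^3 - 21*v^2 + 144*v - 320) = (v^2 - 16)/(v^2 - 13*v + 40)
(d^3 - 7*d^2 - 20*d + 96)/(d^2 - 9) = (d^2 - 4*d - 32)/(d + 3)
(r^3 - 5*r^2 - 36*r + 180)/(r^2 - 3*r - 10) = (r^2 - 36)/(r + 2)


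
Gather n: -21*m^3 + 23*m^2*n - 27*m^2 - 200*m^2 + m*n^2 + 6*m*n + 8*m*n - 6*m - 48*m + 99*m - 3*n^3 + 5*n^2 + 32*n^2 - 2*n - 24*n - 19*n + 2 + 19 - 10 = -21*m^3 - 227*m^2 + 45*m - 3*n^3 + n^2*(m + 37) + n*(23*m^2 + 14*m - 45) + 11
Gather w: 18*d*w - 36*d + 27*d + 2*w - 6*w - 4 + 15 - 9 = -9*d + w*(18*d - 4) + 2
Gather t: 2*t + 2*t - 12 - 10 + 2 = 4*t - 20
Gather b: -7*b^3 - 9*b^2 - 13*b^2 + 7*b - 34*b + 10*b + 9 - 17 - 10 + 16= -7*b^3 - 22*b^2 - 17*b - 2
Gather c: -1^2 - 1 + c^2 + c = c^2 + c - 2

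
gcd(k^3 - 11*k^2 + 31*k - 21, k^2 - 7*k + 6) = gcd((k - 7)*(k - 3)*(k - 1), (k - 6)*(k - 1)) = k - 1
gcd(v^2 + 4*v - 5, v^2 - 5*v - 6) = 1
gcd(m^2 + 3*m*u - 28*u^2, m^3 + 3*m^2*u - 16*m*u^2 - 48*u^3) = -m + 4*u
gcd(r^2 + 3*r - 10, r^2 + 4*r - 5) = r + 5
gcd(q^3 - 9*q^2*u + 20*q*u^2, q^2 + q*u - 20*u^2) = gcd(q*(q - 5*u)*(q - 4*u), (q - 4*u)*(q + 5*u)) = q - 4*u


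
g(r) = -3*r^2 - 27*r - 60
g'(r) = -6*r - 27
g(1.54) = -108.69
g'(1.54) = -36.24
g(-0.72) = -42.12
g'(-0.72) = -22.68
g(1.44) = -105.10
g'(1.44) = -35.64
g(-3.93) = -0.22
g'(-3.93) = -3.42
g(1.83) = -119.46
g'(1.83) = -37.98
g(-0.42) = -49.19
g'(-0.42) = -24.48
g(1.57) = -109.78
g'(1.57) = -36.42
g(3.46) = -189.33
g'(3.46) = -47.76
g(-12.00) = -168.00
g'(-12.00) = 45.00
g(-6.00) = -6.00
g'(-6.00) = 9.00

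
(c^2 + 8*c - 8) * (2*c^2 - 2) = 2*c^4 + 16*c^3 - 18*c^2 - 16*c + 16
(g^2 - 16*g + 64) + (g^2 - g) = 2*g^2 - 17*g + 64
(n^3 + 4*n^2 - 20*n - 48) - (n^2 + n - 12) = n^3 + 3*n^2 - 21*n - 36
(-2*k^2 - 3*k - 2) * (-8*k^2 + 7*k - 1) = 16*k^4 + 10*k^3 - 3*k^2 - 11*k + 2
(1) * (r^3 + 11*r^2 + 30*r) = r^3 + 11*r^2 + 30*r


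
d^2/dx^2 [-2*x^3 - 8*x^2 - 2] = -12*x - 16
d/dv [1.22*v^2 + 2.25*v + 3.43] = 2.44*v + 2.25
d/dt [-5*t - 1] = -5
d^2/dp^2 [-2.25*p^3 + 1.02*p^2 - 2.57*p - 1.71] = 2.04 - 13.5*p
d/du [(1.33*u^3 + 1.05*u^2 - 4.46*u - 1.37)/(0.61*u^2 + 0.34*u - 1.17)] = (0.8113*u^4 + 0.9044*u^3 - 1.5907*u^2 - 0.7856*u + 5.684)/(0.3721*u^4 + 0.4148*u^3 - 1.3118*u^2 - 0.7956*u + 1.3689)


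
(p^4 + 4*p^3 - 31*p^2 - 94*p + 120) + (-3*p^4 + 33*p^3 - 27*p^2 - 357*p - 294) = -2*p^4 + 37*p^3 - 58*p^2 - 451*p - 174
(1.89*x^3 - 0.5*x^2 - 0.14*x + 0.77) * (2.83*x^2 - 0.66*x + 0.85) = 5.3487*x^5 - 2.6624*x^4 + 1.5403*x^3 + 1.8465*x^2 - 0.6272*x + 0.6545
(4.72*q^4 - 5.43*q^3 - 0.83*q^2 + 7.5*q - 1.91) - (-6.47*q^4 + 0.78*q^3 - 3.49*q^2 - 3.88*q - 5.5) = 11.19*q^4 - 6.21*q^3 + 2.66*q^2 + 11.38*q + 3.59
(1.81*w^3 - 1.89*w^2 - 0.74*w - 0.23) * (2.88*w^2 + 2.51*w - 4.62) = 5.2128*w^5 - 0.900099999999999*w^4 - 15.2373*w^3 + 6.212*w^2 + 2.8415*w + 1.0626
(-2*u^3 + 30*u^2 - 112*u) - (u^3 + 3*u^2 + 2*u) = -3*u^3 + 27*u^2 - 114*u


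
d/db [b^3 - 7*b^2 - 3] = b*(3*b - 14)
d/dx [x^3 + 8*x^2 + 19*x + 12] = 3*x^2 + 16*x + 19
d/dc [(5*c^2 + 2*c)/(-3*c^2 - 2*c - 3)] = 2*(-2*c^2 - 15*c - 3)/(9*c^4 + 12*c^3 + 22*c^2 + 12*c + 9)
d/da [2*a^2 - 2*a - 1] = 4*a - 2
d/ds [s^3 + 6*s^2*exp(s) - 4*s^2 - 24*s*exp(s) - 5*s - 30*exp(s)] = 6*s^2*exp(s) + 3*s^2 - 12*s*exp(s) - 8*s - 54*exp(s) - 5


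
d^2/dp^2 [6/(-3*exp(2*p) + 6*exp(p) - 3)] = (-8*exp(p) - 4)*exp(p)/(exp(4*p) - 4*exp(3*p) + 6*exp(2*p) - 4*exp(p) + 1)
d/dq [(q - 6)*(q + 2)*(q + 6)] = 3*q^2 + 4*q - 36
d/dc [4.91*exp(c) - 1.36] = 4.91*exp(c)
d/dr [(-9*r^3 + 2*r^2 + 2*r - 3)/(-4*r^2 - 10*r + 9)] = 3*(12*r^4 + 60*r^3 - 85*r^2 + 4*r - 4)/(16*r^4 + 80*r^3 + 28*r^2 - 180*r + 81)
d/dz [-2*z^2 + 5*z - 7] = 5 - 4*z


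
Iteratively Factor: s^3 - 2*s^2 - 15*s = (s - 5)*(s^2 + 3*s) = (s - 5)*(s + 3)*(s)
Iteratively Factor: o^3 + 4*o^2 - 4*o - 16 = (o + 4)*(o^2 - 4) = (o + 2)*(o + 4)*(o - 2)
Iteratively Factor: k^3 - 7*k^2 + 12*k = (k)*(k^2 - 7*k + 12) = k*(k - 3)*(k - 4)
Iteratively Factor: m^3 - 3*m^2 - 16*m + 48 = (m - 3)*(m^2 - 16) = (m - 4)*(m - 3)*(m + 4)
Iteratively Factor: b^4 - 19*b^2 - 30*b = (b + 3)*(b^3 - 3*b^2 - 10*b) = b*(b + 3)*(b^2 - 3*b - 10) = b*(b - 5)*(b + 3)*(b + 2)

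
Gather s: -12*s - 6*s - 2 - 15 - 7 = -18*s - 24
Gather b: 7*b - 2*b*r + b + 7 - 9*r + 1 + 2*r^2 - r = b*(8 - 2*r) + 2*r^2 - 10*r + 8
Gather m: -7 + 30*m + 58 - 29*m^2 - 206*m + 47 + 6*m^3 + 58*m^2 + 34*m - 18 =6*m^3 + 29*m^2 - 142*m + 80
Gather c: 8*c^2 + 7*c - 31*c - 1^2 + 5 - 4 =8*c^2 - 24*c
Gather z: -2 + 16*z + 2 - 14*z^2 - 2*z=-14*z^2 + 14*z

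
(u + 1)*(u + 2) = u^2 + 3*u + 2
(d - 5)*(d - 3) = d^2 - 8*d + 15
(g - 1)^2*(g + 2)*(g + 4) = g^4 + 4*g^3 - 3*g^2 - 10*g + 8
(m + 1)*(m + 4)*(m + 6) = m^3 + 11*m^2 + 34*m + 24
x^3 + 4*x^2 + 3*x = x*(x + 1)*(x + 3)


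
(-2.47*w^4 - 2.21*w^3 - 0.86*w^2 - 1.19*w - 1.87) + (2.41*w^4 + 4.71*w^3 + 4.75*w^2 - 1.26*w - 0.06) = -0.0600000000000001*w^4 + 2.5*w^3 + 3.89*w^2 - 2.45*w - 1.93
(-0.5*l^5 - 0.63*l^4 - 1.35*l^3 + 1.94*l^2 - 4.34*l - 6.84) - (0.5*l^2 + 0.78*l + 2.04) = -0.5*l^5 - 0.63*l^4 - 1.35*l^3 + 1.44*l^2 - 5.12*l - 8.88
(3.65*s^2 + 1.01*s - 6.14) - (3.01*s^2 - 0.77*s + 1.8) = 0.64*s^2 + 1.78*s - 7.94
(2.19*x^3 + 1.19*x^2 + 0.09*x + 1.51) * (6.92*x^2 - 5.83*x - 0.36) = 15.1548*x^5 - 4.5329*x^4 - 7.1033*x^3 + 9.4961*x^2 - 8.8357*x - 0.5436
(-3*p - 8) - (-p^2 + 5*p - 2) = p^2 - 8*p - 6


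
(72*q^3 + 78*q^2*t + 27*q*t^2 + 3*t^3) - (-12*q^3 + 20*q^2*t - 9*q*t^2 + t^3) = 84*q^3 + 58*q^2*t + 36*q*t^2 + 2*t^3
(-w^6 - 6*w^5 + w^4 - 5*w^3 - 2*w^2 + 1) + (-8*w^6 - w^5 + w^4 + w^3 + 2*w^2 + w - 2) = -9*w^6 - 7*w^5 + 2*w^4 - 4*w^3 + w - 1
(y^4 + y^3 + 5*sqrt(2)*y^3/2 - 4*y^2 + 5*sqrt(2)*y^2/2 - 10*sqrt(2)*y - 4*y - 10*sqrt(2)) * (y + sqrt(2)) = y^5 + y^4 + 7*sqrt(2)*y^4/2 + y^3 + 7*sqrt(2)*y^3/2 - 14*sqrt(2)*y^2 + y^2 - 20*y - 14*sqrt(2)*y - 20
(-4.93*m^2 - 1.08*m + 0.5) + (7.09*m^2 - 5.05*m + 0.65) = 2.16*m^2 - 6.13*m + 1.15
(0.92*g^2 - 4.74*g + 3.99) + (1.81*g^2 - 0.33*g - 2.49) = 2.73*g^2 - 5.07*g + 1.5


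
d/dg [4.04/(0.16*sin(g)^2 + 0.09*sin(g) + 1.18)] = -(1.2928*sin(g) + 0.3636)*cos(g)/(0.16*sin(g)^2 + 0.09*sin(g) + 1.18)^2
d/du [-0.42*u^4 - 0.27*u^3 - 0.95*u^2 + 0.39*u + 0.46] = -1.68*u^3 - 0.81*u^2 - 1.9*u + 0.39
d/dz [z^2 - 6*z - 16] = 2*z - 6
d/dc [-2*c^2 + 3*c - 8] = 3 - 4*c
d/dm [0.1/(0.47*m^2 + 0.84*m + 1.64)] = (-0.094*m - 0.084)/(0.47*m^2 + 0.84*m + 1.64)^2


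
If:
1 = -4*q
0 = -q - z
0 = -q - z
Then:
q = -1/4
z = 1/4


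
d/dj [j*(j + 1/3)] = 2*j + 1/3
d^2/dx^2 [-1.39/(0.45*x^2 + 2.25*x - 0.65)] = (0.56295*x^2 + 2.81475*x - 1.39*(0.9*x + 2.25)*(1.8*x + 4.5) - 0.81315)/(0.45*x^2 + 2.25*x - 0.65)^3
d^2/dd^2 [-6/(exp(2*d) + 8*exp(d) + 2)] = 24*((exp(d) + 2)*(exp(2*d) + 8*exp(d) + 2) - 2*(exp(d) + 4)^2*exp(d))*exp(d)/(exp(2*d) + 8*exp(d) + 2)^3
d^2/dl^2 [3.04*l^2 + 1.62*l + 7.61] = 6.08000000000000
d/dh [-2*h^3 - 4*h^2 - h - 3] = -6*h^2 - 8*h - 1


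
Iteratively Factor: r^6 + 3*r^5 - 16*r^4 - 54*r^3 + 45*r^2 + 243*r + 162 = (r + 3)*(r^5 - 16*r^3 - 6*r^2 + 63*r + 54) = (r - 3)*(r + 3)*(r^4 + 3*r^3 - 7*r^2 - 27*r - 18) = (r - 3)^2*(r + 3)*(r^3 + 6*r^2 + 11*r + 6) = (r - 3)^2*(r + 3)^2*(r^2 + 3*r + 2) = (r - 3)^2*(r + 2)*(r + 3)^2*(r + 1)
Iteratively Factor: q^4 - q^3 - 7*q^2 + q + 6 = (q + 2)*(q^3 - 3*q^2 - q + 3) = (q - 3)*(q + 2)*(q^2 - 1) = (q - 3)*(q + 1)*(q + 2)*(q - 1)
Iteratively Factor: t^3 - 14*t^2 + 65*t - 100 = (t - 4)*(t^2 - 10*t + 25) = (t - 5)*(t - 4)*(t - 5)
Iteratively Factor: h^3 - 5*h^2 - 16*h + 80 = (h + 4)*(h^2 - 9*h + 20) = (h - 4)*(h + 4)*(h - 5)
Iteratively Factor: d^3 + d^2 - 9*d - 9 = (d + 3)*(d^2 - 2*d - 3) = (d + 1)*(d + 3)*(d - 3)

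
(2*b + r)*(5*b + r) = 10*b^2 + 7*b*r + r^2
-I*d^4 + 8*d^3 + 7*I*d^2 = d^2*(d + 7*I)*(-I*d + 1)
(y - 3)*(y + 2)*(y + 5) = y^3 + 4*y^2 - 11*y - 30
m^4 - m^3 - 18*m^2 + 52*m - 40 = (m - 2)^3*(m + 5)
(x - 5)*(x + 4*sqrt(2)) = x^2 - 5*x + 4*sqrt(2)*x - 20*sqrt(2)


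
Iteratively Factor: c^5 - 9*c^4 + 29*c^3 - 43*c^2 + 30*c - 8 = (c - 4)*(c^4 - 5*c^3 + 9*c^2 - 7*c + 2) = (c - 4)*(c - 1)*(c^3 - 4*c^2 + 5*c - 2) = (c - 4)*(c - 1)^2*(c^2 - 3*c + 2) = (c - 4)*(c - 1)^3*(c - 2)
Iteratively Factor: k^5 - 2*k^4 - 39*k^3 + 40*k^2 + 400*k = (k + 4)*(k^4 - 6*k^3 - 15*k^2 + 100*k) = (k - 5)*(k + 4)*(k^3 - k^2 - 20*k) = (k - 5)^2*(k + 4)*(k^2 + 4*k) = k*(k - 5)^2*(k + 4)*(k + 4)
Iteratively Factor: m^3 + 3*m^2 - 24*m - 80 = (m + 4)*(m^2 - m - 20) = (m + 4)^2*(m - 5)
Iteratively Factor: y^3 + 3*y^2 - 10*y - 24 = (y + 2)*(y^2 + y - 12) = (y - 3)*(y + 2)*(y + 4)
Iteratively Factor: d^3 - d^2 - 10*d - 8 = (d + 1)*(d^2 - 2*d - 8) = (d + 1)*(d + 2)*(d - 4)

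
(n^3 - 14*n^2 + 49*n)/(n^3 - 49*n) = (n - 7)/(n + 7)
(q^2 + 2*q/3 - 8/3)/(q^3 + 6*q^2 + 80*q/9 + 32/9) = 3*(3*q^2 + 2*q - 8)/(9*q^3 + 54*q^2 + 80*q + 32)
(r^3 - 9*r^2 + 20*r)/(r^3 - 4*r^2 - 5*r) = (r - 4)/(r + 1)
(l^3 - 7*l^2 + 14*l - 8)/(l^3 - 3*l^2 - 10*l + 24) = (l - 1)/(l + 3)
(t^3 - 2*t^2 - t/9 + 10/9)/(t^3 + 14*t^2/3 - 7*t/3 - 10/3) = (t - 5/3)/(t + 5)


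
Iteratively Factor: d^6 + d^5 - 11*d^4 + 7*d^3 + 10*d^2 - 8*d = (d)*(d^5 + d^4 - 11*d^3 + 7*d^2 + 10*d - 8) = d*(d + 1)*(d^4 - 11*d^2 + 18*d - 8) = d*(d - 1)*(d + 1)*(d^3 + d^2 - 10*d + 8) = d*(d - 1)^2*(d + 1)*(d^2 + 2*d - 8) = d*(d - 2)*(d - 1)^2*(d + 1)*(d + 4)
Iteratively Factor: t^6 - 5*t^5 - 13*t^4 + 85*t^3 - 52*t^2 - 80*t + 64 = (t + 1)*(t^5 - 6*t^4 - 7*t^3 + 92*t^2 - 144*t + 64) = (t + 1)*(t + 4)*(t^4 - 10*t^3 + 33*t^2 - 40*t + 16) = (t - 1)*(t + 1)*(t + 4)*(t^3 - 9*t^2 + 24*t - 16) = (t - 1)^2*(t + 1)*(t + 4)*(t^2 - 8*t + 16) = (t - 4)*(t - 1)^2*(t + 1)*(t + 4)*(t - 4)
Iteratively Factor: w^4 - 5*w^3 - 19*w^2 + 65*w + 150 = (w - 5)*(w^3 - 19*w - 30) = (w - 5)*(w + 2)*(w^2 - 2*w - 15) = (w - 5)^2*(w + 2)*(w + 3)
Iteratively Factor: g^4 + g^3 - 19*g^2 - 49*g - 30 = (g - 5)*(g^3 + 6*g^2 + 11*g + 6) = (g - 5)*(g + 3)*(g^2 + 3*g + 2) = (g - 5)*(g + 1)*(g + 3)*(g + 2)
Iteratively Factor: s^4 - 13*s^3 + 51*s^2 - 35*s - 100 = (s - 5)*(s^3 - 8*s^2 + 11*s + 20) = (s - 5)*(s + 1)*(s^2 - 9*s + 20) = (s - 5)^2*(s + 1)*(s - 4)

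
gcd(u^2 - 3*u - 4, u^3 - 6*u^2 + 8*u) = u - 4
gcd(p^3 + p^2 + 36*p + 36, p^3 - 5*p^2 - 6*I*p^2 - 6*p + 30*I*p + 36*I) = p^2 + p*(1 - 6*I) - 6*I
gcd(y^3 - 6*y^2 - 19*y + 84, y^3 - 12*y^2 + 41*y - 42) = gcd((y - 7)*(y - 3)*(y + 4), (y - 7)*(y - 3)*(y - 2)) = y^2 - 10*y + 21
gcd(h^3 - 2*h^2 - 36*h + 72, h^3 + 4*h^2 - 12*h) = h^2 + 4*h - 12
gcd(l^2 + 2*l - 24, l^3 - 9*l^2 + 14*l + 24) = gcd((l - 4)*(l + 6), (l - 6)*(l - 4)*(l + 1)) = l - 4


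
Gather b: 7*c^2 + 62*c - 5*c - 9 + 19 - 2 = 7*c^2 + 57*c + 8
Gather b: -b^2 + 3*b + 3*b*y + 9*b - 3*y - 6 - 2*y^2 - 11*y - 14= -b^2 + b*(3*y + 12) - 2*y^2 - 14*y - 20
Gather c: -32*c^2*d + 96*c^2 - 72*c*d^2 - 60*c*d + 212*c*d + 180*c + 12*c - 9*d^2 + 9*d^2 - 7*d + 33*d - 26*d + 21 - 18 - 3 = c^2*(96 - 32*d) + c*(-72*d^2 + 152*d + 192)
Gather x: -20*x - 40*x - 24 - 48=-60*x - 72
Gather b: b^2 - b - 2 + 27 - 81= b^2 - b - 56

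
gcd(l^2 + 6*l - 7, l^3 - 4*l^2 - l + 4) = l - 1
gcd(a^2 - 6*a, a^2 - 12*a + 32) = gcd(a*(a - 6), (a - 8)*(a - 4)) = 1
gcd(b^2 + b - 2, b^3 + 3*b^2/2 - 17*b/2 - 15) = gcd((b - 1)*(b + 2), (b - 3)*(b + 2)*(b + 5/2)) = b + 2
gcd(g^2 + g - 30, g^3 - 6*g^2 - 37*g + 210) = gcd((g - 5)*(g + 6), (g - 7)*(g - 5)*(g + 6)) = g^2 + g - 30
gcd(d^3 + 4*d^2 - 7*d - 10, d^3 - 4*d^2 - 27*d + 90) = d + 5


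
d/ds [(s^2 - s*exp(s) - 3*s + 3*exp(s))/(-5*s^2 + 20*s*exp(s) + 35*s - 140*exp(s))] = ((s^2 - 4*s*exp(s) - 7*s + 28*exp(s))*(s*exp(s) - 2*s - 2*exp(s) + 3) - (s^2 - s*exp(s) - 3*s + 3*exp(s))*(4*s*exp(s) - 2*s - 24*exp(s) + 7))/(5*(s^2 - 4*s*exp(s) - 7*s + 28*exp(s))^2)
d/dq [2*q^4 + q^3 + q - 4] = 8*q^3 + 3*q^2 + 1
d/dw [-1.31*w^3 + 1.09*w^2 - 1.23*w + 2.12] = -3.93*w^2 + 2.18*w - 1.23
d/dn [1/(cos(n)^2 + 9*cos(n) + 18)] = (2*cos(n) + 9)*sin(n)/(cos(n)^2 + 9*cos(n) + 18)^2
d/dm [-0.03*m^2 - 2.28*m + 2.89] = -0.06*m - 2.28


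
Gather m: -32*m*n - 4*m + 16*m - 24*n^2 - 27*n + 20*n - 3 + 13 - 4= m*(12 - 32*n) - 24*n^2 - 7*n + 6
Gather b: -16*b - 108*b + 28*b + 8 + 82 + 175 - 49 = 216 - 96*b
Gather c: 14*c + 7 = 14*c + 7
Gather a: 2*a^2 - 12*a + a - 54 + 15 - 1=2*a^2 - 11*a - 40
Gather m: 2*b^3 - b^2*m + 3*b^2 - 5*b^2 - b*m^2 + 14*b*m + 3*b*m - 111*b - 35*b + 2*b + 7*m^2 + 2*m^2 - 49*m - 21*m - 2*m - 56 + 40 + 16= 2*b^3 - 2*b^2 - 144*b + m^2*(9 - b) + m*(-b^2 + 17*b - 72)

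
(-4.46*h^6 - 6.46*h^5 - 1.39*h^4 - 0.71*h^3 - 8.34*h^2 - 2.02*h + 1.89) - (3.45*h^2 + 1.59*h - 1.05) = -4.46*h^6 - 6.46*h^5 - 1.39*h^4 - 0.71*h^3 - 11.79*h^2 - 3.61*h + 2.94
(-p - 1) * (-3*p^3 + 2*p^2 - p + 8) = 3*p^4 + p^3 - p^2 - 7*p - 8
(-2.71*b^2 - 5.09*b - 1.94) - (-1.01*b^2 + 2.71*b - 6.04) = -1.7*b^2 - 7.8*b + 4.1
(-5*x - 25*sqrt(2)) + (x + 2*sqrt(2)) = -4*x - 23*sqrt(2)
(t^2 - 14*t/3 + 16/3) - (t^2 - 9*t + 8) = 13*t/3 - 8/3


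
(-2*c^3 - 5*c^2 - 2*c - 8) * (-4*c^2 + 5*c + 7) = 8*c^5 + 10*c^4 - 31*c^3 - 13*c^2 - 54*c - 56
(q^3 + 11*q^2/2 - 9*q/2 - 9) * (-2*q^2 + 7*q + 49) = -2*q^5 - 4*q^4 + 193*q^3/2 + 256*q^2 - 567*q/2 - 441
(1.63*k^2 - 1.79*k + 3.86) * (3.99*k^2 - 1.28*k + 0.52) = 6.5037*k^4 - 9.2285*k^3 + 18.5402*k^2 - 5.8716*k + 2.0072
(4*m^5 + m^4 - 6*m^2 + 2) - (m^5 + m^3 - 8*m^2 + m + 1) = 3*m^5 + m^4 - m^3 + 2*m^2 - m + 1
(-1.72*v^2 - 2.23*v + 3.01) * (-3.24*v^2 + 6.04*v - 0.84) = 5.5728*v^4 - 3.1636*v^3 - 21.7768*v^2 + 20.0536*v - 2.5284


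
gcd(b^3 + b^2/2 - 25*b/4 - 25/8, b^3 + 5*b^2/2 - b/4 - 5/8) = b^2 + 3*b + 5/4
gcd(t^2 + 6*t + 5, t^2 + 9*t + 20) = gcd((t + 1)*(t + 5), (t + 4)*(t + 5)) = t + 5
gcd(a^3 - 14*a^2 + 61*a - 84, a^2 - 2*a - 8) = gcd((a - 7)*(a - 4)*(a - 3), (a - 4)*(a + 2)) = a - 4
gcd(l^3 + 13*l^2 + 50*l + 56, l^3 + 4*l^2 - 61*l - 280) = l + 7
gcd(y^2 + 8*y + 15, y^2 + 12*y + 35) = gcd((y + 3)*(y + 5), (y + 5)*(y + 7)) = y + 5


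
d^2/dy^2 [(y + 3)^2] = 2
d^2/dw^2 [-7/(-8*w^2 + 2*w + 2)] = 7*(16*w^2 - 4*w - (8*w - 1)^2 - 4)/(-4*w^2 + w + 1)^3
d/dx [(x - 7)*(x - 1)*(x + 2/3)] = 3*x^2 - 44*x/3 + 5/3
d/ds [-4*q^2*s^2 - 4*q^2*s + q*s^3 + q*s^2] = q*(-8*q*s - 4*q + 3*s^2 + 2*s)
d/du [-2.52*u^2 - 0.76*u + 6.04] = -5.04*u - 0.76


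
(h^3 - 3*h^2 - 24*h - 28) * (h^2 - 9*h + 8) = h^5 - 12*h^4 + 11*h^3 + 164*h^2 + 60*h - 224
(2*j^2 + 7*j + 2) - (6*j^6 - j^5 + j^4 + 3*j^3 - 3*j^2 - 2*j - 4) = -6*j^6 + j^5 - j^4 - 3*j^3 + 5*j^2 + 9*j + 6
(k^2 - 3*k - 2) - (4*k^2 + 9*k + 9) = -3*k^2 - 12*k - 11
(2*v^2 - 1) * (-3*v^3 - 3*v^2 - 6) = -6*v^5 - 6*v^4 + 3*v^3 - 9*v^2 + 6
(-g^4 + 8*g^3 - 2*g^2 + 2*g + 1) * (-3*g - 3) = 3*g^5 - 21*g^4 - 18*g^3 - 9*g - 3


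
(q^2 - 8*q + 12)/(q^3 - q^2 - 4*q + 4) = (q - 6)/(q^2 + q - 2)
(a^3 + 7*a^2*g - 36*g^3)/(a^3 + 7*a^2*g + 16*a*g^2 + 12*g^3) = (a^2 + 4*a*g - 12*g^2)/(a^2 + 4*a*g + 4*g^2)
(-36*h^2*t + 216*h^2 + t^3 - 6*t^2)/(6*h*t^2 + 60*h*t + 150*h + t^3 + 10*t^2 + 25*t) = (-6*h*t + 36*h + t^2 - 6*t)/(t^2 + 10*t + 25)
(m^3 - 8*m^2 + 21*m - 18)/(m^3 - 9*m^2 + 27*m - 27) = (m - 2)/(m - 3)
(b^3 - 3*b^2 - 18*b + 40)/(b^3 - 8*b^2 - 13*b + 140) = (b - 2)/(b - 7)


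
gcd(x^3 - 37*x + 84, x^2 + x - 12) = x - 3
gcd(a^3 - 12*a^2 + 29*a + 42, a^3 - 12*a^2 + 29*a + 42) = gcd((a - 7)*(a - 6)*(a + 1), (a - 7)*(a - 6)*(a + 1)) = a^3 - 12*a^2 + 29*a + 42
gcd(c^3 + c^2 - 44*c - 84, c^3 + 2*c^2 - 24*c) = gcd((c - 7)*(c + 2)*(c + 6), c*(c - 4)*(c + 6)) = c + 6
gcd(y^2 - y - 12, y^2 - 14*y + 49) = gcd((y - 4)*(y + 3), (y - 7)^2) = 1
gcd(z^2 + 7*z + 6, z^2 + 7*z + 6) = z^2 + 7*z + 6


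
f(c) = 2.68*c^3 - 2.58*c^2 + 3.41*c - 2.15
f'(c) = 8.04*c^2 - 5.16*c + 3.41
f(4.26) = 172.74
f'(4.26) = 127.34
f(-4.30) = -277.60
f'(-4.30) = 174.26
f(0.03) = -2.05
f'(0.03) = 3.26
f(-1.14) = -13.36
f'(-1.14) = 19.74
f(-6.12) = -733.96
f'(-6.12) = 336.12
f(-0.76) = -7.41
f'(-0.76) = 11.98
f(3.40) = 84.95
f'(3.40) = 78.81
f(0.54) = -0.64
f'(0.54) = 2.97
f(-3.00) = -107.96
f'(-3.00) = 91.25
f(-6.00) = -694.37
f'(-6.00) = 323.81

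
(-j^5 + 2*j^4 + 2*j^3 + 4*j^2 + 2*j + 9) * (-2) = 2*j^5 - 4*j^4 - 4*j^3 - 8*j^2 - 4*j - 18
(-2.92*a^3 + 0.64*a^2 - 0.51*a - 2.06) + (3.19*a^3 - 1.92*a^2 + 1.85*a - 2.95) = 0.27*a^3 - 1.28*a^2 + 1.34*a - 5.01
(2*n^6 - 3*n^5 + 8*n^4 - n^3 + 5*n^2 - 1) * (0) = 0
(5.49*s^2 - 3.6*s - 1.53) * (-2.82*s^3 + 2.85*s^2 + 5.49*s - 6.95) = -15.4818*s^5 + 25.7985*s^4 + 24.1947*s^3 - 62.28*s^2 + 16.6203*s + 10.6335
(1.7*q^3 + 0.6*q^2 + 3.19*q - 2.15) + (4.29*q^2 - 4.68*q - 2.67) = 1.7*q^3 + 4.89*q^2 - 1.49*q - 4.82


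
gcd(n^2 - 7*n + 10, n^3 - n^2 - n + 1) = 1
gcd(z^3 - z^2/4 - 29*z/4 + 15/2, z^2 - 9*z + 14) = z - 2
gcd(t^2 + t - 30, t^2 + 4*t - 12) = t + 6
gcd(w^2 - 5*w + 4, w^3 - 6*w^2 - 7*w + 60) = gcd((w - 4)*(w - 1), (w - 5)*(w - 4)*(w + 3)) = w - 4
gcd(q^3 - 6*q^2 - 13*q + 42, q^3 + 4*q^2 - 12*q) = q - 2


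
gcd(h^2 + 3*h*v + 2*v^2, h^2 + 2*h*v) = h + 2*v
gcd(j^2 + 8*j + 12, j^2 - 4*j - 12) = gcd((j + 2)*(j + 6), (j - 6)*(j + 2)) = j + 2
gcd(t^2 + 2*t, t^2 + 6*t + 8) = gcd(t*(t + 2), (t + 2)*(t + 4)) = t + 2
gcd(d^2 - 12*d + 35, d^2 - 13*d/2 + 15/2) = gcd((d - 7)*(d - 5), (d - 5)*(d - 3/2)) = d - 5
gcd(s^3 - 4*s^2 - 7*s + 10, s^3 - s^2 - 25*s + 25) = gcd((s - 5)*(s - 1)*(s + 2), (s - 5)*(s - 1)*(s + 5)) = s^2 - 6*s + 5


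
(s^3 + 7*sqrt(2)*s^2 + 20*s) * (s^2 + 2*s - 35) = s^5 + 2*s^4 + 7*sqrt(2)*s^4 - 15*s^3 + 14*sqrt(2)*s^3 - 245*sqrt(2)*s^2 + 40*s^2 - 700*s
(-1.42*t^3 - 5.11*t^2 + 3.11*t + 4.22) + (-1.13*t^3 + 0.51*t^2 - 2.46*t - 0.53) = -2.55*t^3 - 4.6*t^2 + 0.65*t + 3.69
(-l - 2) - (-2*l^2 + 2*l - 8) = 2*l^2 - 3*l + 6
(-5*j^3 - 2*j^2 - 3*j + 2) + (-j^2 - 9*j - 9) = -5*j^3 - 3*j^2 - 12*j - 7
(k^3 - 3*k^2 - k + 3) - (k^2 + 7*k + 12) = k^3 - 4*k^2 - 8*k - 9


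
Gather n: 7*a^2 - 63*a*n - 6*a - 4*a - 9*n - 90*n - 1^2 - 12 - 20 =7*a^2 - 10*a + n*(-63*a - 99) - 33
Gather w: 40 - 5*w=40 - 5*w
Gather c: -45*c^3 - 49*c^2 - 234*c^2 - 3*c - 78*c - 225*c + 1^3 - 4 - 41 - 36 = -45*c^3 - 283*c^2 - 306*c - 80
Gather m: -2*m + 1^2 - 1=-2*m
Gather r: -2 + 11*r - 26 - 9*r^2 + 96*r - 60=-9*r^2 + 107*r - 88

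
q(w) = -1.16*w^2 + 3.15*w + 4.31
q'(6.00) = -10.77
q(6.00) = -18.55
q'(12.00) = -24.69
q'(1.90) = -1.26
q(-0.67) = 1.68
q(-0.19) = 3.67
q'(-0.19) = 3.59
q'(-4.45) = 13.47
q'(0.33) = 2.38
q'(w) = 3.15 - 2.32*w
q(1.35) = 6.45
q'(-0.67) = 4.70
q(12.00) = -124.93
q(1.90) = 6.11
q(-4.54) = -33.90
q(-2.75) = -13.12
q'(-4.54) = 13.68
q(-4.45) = -32.68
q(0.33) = 5.22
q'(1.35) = 0.02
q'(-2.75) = 9.53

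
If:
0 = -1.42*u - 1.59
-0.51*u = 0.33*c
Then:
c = 1.73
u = -1.12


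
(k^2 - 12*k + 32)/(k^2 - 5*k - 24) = (k - 4)/(k + 3)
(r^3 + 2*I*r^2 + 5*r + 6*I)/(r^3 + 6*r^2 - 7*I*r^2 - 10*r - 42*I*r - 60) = (r^2 + 4*I*r - 3)/(r^2 + r*(6 - 5*I) - 30*I)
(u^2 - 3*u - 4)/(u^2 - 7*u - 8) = (u - 4)/(u - 8)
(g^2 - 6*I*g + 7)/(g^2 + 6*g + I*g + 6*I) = (g - 7*I)/(g + 6)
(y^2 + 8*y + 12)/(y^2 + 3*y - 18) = (y + 2)/(y - 3)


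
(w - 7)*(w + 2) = w^2 - 5*w - 14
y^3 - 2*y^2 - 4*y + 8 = (y - 2)^2*(y + 2)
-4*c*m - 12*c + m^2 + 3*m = (-4*c + m)*(m + 3)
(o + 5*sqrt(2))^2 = o^2 + 10*sqrt(2)*o + 50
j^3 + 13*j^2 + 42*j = j*(j + 6)*(j + 7)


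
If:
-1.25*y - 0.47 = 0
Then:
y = -0.38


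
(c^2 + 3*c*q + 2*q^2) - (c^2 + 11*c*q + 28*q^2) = -8*c*q - 26*q^2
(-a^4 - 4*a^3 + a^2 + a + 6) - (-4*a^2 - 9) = -a^4 - 4*a^3 + 5*a^2 + a + 15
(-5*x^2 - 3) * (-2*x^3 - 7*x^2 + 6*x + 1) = 10*x^5 + 35*x^4 - 24*x^3 + 16*x^2 - 18*x - 3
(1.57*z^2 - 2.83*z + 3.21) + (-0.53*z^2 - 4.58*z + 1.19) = 1.04*z^2 - 7.41*z + 4.4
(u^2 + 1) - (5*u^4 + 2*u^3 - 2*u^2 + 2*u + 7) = -5*u^4 - 2*u^3 + 3*u^2 - 2*u - 6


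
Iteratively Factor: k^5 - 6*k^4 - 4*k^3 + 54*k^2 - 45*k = (k - 1)*(k^4 - 5*k^3 - 9*k^2 + 45*k) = (k - 5)*(k - 1)*(k^3 - 9*k) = k*(k - 5)*(k - 1)*(k^2 - 9) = k*(k - 5)*(k - 3)*(k - 1)*(k + 3)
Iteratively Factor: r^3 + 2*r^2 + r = (r)*(r^2 + 2*r + 1) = r*(r + 1)*(r + 1)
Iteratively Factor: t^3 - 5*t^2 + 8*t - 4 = (t - 2)*(t^2 - 3*t + 2) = (t - 2)*(t - 1)*(t - 2)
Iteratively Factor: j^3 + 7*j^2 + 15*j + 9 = (j + 3)*(j^2 + 4*j + 3) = (j + 1)*(j + 3)*(j + 3)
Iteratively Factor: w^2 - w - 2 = (w - 2)*(w + 1)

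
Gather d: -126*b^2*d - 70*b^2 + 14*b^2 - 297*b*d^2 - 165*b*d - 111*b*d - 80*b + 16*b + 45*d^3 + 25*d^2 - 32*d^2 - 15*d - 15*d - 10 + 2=-56*b^2 - 64*b + 45*d^3 + d^2*(-297*b - 7) + d*(-126*b^2 - 276*b - 30) - 8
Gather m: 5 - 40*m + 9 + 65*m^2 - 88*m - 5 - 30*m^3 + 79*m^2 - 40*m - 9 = -30*m^3 + 144*m^2 - 168*m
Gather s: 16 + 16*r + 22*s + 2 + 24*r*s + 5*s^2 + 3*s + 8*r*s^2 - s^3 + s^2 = 16*r - s^3 + s^2*(8*r + 6) + s*(24*r + 25) + 18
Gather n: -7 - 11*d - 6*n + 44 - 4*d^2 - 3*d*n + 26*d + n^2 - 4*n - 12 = -4*d^2 + 15*d + n^2 + n*(-3*d - 10) + 25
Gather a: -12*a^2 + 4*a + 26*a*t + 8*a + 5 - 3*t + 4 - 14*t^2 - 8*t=-12*a^2 + a*(26*t + 12) - 14*t^2 - 11*t + 9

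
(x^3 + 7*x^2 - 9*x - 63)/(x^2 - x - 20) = (-x^3 - 7*x^2 + 9*x + 63)/(-x^2 + x + 20)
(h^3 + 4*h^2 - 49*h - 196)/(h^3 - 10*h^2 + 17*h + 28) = (h^2 + 11*h + 28)/(h^2 - 3*h - 4)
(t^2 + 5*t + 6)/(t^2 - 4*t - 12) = (t + 3)/(t - 6)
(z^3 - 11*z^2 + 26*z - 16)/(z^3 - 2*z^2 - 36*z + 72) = (z^2 - 9*z + 8)/(z^2 - 36)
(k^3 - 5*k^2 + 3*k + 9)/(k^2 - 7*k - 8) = (k^2 - 6*k + 9)/(k - 8)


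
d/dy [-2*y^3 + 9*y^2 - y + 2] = -6*y^2 + 18*y - 1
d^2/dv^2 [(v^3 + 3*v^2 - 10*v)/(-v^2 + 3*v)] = -16/(v^3 - 9*v^2 + 27*v - 27)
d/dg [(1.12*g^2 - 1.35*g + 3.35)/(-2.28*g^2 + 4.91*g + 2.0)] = (2.4212*g^2 + 19.756*g - 19.1485)/(5.1984*g^4 - 22.3896*g^3 + 14.9881*g^2 + 19.64*g + 4.0)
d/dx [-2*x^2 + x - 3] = 1 - 4*x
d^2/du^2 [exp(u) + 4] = exp(u)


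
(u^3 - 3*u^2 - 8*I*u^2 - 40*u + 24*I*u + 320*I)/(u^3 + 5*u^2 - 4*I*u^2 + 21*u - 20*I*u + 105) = (u^2 - 8*u*(1 + I) + 64*I)/(u^2 - 4*I*u + 21)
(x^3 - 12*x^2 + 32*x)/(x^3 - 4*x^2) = (x - 8)/x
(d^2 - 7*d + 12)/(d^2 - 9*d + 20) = (d - 3)/(d - 5)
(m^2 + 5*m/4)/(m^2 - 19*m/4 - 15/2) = m/(m - 6)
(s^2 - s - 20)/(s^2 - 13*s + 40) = (s + 4)/(s - 8)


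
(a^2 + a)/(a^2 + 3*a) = (a + 1)/(a + 3)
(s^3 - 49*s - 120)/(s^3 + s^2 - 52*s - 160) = (s + 3)/(s + 4)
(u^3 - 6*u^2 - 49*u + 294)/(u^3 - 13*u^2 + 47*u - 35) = (u^2 + u - 42)/(u^2 - 6*u + 5)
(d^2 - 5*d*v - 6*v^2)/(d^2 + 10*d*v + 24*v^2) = (d^2 - 5*d*v - 6*v^2)/(d^2 + 10*d*v + 24*v^2)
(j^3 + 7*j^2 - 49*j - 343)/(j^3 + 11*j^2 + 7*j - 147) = (j - 7)/(j - 3)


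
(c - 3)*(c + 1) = c^2 - 2*c - 3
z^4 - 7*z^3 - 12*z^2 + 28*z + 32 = (z - 8)*(z - 2)*(z + 1)*(z + 2)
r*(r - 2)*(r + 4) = r^3 + 2*r^2 - 8*r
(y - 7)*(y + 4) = y^2 - 3*y - 28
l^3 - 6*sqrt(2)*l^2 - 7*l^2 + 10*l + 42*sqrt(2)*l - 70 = (l - 7)*(l - 5*sqrt(2))*(l - sqrt(2))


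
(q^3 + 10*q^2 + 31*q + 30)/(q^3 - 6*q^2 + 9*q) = (q^3 + 10*q^2 + 31*q + 30)/(q*(q^2 - 6*q + 9))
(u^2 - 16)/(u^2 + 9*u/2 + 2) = 2*(u - 4)/(2*u + 1)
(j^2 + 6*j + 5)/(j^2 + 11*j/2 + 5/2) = 2*(j + 1)/(2*j + 1)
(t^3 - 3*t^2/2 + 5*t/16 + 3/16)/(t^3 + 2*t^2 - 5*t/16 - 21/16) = (4*t^2 - 3*t - 1)/(4*t^2 + 11*t + 7)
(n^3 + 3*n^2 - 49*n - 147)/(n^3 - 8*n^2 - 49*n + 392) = (n + 3)/(n - 8)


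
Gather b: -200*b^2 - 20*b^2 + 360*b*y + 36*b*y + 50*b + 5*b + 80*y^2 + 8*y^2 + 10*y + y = -220*b^2 + b*(396*y + 55) + 88*y^2 + 11*y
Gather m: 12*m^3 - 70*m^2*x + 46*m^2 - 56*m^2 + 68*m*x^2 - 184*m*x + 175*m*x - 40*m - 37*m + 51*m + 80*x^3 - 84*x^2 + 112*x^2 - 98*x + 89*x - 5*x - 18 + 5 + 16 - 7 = 12*m^3 + m^2*(-70*x - 10) + m*(68*x^2 - 9*x - 26) + 80*x^3 + 28*x^2 - 14*x - 4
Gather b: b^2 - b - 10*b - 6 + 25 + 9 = b^2 - 11*b + 28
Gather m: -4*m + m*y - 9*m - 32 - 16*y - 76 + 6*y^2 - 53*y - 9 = m*(y - 13) + 6*y^2 - 69*y - 117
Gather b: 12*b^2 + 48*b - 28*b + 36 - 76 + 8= 12*b^2 + 20*b - 32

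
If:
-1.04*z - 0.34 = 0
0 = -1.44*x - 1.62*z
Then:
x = 0.37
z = -0.33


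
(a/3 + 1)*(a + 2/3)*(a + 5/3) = a^3/3 + 16*a^2/9 + 73*a/27 + 10/9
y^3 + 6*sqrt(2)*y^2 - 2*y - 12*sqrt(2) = (y - sqrt(2))*(y + sqrt(2))*(y + 6*sqrt(2))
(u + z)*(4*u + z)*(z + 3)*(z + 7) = 4*u^2*z^2 + 40*u^2*z + 84*u^2 + 5*u*z^3 + 50*u*z^2 + 105*u*z + z^4 + 10*z^3 + 21*z^2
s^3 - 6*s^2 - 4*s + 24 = (s - 6)*(s - 2)*(s + 2)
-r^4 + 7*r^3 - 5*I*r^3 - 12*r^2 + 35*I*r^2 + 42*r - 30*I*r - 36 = (r - 6)*(r + 6*I)*(I*r + 1)*(I*r - I)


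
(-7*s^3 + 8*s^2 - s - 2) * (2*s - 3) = -14*s^4 + 37*s^3 - 26*s^2 - s + 6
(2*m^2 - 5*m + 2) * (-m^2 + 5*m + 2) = -2*m^4 + 15*m^3 - 23*m^2 + 4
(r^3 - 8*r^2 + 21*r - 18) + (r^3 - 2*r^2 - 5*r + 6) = 2*r^3 - 10*r^2 + 16*r - 12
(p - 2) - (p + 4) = -6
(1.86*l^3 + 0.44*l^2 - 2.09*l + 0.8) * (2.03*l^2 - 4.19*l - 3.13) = 3.7758*l^5 - 6.9002*l^4 - 11.9081*l^3 + 9.0039*l^2 + 3.1897*l - 2.504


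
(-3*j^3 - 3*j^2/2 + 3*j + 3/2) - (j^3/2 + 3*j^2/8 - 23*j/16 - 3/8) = -7*j^3/2 - 15*j^2/8 + 71*j/16 + 15/8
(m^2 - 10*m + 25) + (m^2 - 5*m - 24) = 2*m^2 - 15*m + 1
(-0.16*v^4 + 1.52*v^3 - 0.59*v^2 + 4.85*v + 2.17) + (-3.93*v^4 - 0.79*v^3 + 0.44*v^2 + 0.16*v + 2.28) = -4.09*v^4 + 0.73*v^3 - 0.15*v^2 + 5.01*v + 4.45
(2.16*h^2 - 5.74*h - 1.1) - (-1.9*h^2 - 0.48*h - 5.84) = 4.06*h^2 - 5.26*h + 4.74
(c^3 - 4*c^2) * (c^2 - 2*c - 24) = c^5 - 6*c^4 - 16*c^3 + 96*c^2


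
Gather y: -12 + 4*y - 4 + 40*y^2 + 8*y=40*y^2 + 12*y - 16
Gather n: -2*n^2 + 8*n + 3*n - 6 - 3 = -2*n^2 + 11*n - 9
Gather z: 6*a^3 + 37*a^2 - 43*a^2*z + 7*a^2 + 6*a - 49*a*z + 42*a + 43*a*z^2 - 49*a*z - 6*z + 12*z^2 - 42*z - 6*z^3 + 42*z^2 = 6*a^3 + 44*a^2 + 48*a - 6*z^3 + z^2*(43*a + 54) + z*(-43*a^2 - 98*a - 48)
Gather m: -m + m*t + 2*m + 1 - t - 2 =m*(t + 1) - t - 1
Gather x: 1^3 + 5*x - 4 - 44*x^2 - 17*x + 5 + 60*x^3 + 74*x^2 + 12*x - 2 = 60*x^3 + 30*x^2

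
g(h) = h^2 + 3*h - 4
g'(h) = 2*h + 3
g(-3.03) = -3.91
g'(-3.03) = -3.06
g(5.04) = 36.52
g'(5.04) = 13.08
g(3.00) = 14.00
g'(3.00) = 9.00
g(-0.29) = -4.79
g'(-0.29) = 2.42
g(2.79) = 12.15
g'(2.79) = 8.58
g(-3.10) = -3.69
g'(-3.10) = -3.20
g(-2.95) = -4.15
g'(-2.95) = -2.90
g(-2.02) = -5.98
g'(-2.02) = -1.04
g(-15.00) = 176.00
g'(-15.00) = -27.00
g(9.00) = 104.00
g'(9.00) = 21.00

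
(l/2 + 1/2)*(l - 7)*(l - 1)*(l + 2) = l^4/2 - 5*l^3/2 - 15*l^2/2 + 5*l/2 + 7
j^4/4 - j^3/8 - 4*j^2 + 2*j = j*(j/4 + 1)*(j - 4)*(j - 1/2)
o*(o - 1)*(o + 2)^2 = o^4 + 3*o^3 - 4*o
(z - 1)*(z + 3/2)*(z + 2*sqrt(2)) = z^3 + z^2/2 + 2*sqrt(2)*z^2 - 3*z/2 + sqrt(2)*z - 3*sqrt(2)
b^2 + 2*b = b*(b + 2)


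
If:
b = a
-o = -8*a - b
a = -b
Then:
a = 0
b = 0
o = 0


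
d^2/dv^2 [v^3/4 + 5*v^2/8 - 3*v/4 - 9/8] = 3*v/2 + 5/4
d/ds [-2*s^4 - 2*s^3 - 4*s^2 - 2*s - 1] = -8*s^3 - 6*s^2 - 8*s - 2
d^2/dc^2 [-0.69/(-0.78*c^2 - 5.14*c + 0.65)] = (-0.839592*c^2 - 5.532696*c + 0.69*(1.56*c + 5.14)*(3.12*c + 10.28) + 0.69966)/(0.78*c^2 + 5.14*c - 0.65)^3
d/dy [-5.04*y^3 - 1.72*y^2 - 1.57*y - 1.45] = -15.12*y^2 - 3.44*y - 1.57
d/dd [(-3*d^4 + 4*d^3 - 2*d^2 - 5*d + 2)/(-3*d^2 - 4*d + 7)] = (18*d^5 + 24*d^4 - 116*d^3 + 77*d^2 - 16*d - 27)/(9*d^4 + 24*d^3 - 26*d^2 - 56*d + 49)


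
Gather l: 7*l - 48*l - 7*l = -48*l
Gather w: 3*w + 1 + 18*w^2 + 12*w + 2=18*w^2 + 15*w + 3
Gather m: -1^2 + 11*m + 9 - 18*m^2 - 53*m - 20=-18*m^2 - 42*m - 12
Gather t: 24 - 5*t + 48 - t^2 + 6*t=-t^2 + t + 72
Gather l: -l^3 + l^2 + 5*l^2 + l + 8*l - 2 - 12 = -l^3 + 6*l^2 + 9*l - 14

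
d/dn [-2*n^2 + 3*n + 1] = 3 - 4*n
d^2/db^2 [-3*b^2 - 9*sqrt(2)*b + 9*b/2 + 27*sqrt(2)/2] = -6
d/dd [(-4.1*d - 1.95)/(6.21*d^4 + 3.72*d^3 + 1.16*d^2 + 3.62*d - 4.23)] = (76.383*d^4 + 78.942*d^3 + 26.518*d^2 + 4.524*d + 24.402)/(38.5641*d^8 + 46.2024*d^7 + 28.2456*d^6 + 53.5908*d^5 - 24.2582*d^4 - 23.0728*d^3 + 3.2908*d^2 - 30.6252*d + 17.8929)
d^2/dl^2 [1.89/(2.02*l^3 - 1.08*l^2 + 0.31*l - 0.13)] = ((4.0824 - 22.9068*l)*(2.02*l^3 - 1.08*l^2 + 0.31*l - 0.13) + 1.89*(6.06*l^2 - 2.16*l + 0.31)*(12.12*l^2 - 4.32*l + 0.62))/(2.02*l^3 - 1.08*l^2 + 0.31*l - 0.13)^3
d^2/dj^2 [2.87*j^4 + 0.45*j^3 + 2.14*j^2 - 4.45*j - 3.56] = 34.44*j^2 + 2.7*j + 4.28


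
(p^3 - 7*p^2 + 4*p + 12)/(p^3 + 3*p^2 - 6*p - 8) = (p - 6)/(p + 4)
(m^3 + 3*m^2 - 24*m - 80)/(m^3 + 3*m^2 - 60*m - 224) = (m^2 - m - 20)/(m^2 - m - 56)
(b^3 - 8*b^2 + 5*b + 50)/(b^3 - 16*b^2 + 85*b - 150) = (b + 2)/(b - 6)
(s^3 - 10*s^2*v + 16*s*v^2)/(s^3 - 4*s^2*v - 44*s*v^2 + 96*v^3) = s/(s + 6*v)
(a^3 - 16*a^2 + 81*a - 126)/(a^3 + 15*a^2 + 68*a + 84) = (a^3 - 16*a^2 + 81*a - 126)/(a^3 + 15*a^2 + 68*a + 84)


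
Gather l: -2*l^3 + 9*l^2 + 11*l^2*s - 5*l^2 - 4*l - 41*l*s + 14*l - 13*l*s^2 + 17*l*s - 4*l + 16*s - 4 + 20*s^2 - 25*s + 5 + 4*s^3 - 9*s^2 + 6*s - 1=-2*l^3 + l^2*(11*s + 4) + l*(-13*s^2 - 24*s + 6) + 4*s^3 + 11*s^2 - 3*s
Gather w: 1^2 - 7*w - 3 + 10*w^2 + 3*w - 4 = 10*w^2 - 4*w - 6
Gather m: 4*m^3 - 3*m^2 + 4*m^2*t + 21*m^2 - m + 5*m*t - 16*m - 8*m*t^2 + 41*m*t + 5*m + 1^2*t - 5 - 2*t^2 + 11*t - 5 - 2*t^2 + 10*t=4*m^3 + m^2*(4*t + 18) + m*(-8*t^2 + 46*t - 12) - 4*t^2 + 22*t - 10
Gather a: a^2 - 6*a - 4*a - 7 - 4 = a^2 - 10*a - 11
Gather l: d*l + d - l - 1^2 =d + l*(d - 1) - 1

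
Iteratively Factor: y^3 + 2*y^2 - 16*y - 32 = (y + 4)*(y^2 - 2*y - 8) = (y - 4)*(y + 4)*(y + 2)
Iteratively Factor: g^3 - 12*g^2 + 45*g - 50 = (g - 2)*(g^2 - 10*g + 25) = (g - 5)*(g - 2)*(g - 5)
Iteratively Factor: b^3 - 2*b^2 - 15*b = (b)*(b^2 - 2*b - 15) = b*(b - 5)*(b + 3)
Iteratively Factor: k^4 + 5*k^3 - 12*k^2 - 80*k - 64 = (k - 4)*(k^3 + 9*k^2 + 24*k + 16) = (k - 4)*(k + 1)*(k^2 + 8*k + 16) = (k - 4)*(k + 1)*(k + 4)*(k + 4)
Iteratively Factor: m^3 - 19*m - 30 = (m - 5)*(m^2 + 5*m + 6) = (m - 5)*(m + 3)*(m + 2)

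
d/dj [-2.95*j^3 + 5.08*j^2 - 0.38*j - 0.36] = -8.85*j^2 + 10.16*j - 0.38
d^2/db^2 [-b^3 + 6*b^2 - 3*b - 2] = 12 - 6*b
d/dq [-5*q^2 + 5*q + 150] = 5 - 10*q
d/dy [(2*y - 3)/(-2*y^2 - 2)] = (-y^2 + y*(2*y - 3) - 1)/(y^2 + 1)^2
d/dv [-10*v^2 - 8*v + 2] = -20*v - 8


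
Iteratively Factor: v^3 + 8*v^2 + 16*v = (v + 4)*(v^2 + 4*v) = v*(v + 4)*(v + 4)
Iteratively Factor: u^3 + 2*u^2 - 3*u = (u + 3)*(u^2 - u) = (u - 1)*(u + 3)*(u)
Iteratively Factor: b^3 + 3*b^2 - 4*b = (b + 4)*(b^2 - b) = (b - 1)*(b + 4)*(b)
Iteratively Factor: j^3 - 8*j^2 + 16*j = (j)*(j^2 - 8*j + 16) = j*(j - 4)*(j - 4)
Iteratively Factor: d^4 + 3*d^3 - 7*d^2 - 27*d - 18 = (d - 3)*(d^3 + 6*d^2 + 11*d + 6) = (d - 3)*(d + 1)*(d^2 + 5*d + 6) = (d - 3)*(d + 1)*(d + 3)*(d + 2)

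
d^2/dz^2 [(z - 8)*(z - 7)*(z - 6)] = 6*z - 42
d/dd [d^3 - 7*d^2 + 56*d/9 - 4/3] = 3*d^2 - 14*d + 56/9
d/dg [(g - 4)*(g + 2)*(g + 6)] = 3*g^2 + 8*g - 20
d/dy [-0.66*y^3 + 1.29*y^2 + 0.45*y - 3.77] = -1.98*y^2 + 2.58*y + 0.45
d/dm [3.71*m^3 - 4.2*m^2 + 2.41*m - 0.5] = 11.13*m^2 - 8.4*m + 2.41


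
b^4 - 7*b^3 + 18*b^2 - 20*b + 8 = (b - 2)^3*(b - 1)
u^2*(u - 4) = u^3 - 4*u^2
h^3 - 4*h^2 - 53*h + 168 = (h - 8)*(h - 3)*(h + 7)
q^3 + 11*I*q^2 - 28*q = q*(q + 4*I)*(q + 7*I)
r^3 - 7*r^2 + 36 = (r - 6)*(r - 3)*(r + 2)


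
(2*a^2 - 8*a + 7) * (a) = 2*a^3 - 8*a^2 + 7*a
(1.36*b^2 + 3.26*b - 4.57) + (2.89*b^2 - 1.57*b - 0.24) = 4.25*b^2 + 1.69*b - 4.81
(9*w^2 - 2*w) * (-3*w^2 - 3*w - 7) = -27*w^4 - 21*w^3 - 57*w^2 + 14*w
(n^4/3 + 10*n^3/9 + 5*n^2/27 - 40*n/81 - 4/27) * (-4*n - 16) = -4*n^5/3 - 88*n^4/9 - 500*n^3/27 - 80*n^2/81 + 688*n/81 + 64/27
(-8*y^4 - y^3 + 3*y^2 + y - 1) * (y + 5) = -8*y^5 - 41*y^4 - 2*y^3 + 16*y^2 + 4*y - 5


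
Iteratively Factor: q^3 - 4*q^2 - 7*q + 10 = (q - 5)*(q^2 + q - 2) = (q - 5)*(q + 2)*(q - 1)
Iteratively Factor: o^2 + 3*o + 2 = (o + 2)*(o + 1)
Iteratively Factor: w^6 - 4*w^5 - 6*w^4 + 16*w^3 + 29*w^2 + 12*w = (w + 1)*(w^5 - 5*w^4 - w^3 + 17*w^2 + 12*w) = (w - 3)*(w + 1)*(w^4 - 2*w^3 - 7*w^2 - 4*w) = (w - 4)*(w - 3)*(w + 1)*(w^3 + 2*w^2 + w) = (w - 4)*(w - 3)*(w + 1)^2*(w^2 + w) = w*(w - 4)*(w - 3)*(w + 1)^2*(w + 1)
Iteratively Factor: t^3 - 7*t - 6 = (t + 2)*(t^2 - 2*t - 3) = (t - 3)*(t + 2)*(t + 1)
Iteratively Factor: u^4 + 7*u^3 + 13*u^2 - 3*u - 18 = (u - 1)*(u^3 + 8*u^2 + 21*u + 18) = (u - 1)*(u + 2)*(u^2 + 6*u + 9) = (u - 1)*(u + 2)*(u + 3)*(u + 3)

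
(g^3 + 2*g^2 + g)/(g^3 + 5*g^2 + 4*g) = (g + 1)/(g + 4)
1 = 1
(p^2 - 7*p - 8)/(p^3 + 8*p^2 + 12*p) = (p^2 - 7*p - 8)/(p*(p^2 + 8*p + 12))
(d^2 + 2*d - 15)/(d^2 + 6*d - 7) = (d^2 + 2*d - 15)/(d^2 + 6*d - 7)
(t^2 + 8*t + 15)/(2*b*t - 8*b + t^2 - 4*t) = (t^2 + 8*t + 15)/(2*b*t - 8*b + t^2 - 4*t)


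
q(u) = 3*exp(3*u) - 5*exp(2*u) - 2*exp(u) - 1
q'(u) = 9*exp(3*u) - 10*exp(2*u) - 2*exp(u)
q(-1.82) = -1.44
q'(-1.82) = -0.55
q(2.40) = 3387.69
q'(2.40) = 10817.73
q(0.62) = -2.72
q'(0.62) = 19.54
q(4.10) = 640761.53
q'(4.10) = 1940733.71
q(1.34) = 85.54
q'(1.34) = 347.82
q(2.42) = 3610.93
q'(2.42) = 11513.12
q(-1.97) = -1.37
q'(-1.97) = -0.45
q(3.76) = 228354.05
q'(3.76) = 694459.79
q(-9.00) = -1.00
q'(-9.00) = 0.00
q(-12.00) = -1.00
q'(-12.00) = 0.00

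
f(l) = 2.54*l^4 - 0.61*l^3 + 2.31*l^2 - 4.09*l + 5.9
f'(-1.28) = -34.31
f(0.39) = 4.68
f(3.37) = 322.61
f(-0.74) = 11.20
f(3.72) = 477.66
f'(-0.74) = -12.63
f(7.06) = 6187.84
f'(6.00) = 2152.31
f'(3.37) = 379.55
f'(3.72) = 510.80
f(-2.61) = 161.02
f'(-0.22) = -5.30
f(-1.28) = 23.02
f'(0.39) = -1.96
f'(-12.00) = -17879.53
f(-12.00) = 54111.14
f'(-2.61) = -209.25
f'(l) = 10.16*l^3 - 1.83*l^2 + 4.62*l - 4.09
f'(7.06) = 3512.57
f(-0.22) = 6.92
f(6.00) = 3224.60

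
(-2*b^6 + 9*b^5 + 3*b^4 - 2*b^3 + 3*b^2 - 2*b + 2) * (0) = 0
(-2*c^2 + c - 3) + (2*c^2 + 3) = c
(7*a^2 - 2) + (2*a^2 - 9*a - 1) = 9*a^2 - 9*a - 3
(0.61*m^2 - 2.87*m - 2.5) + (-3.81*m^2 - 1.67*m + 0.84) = -3.2*m^2 - 4.54*m - 1.66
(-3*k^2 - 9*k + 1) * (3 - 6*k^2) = 18*k^4 + 54*k^3 - 15*k^2 - 27*k + 3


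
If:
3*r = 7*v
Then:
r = 7*v/3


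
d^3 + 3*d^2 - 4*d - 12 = (d - 2)*(d + 2)*(d + 3)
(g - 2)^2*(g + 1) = g^3 - 3*g^2 + 4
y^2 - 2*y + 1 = (y - 1)^2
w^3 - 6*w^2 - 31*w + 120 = (w - 8)*(w - 3)*(w + 5)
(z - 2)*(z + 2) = z^2 - 4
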